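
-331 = -331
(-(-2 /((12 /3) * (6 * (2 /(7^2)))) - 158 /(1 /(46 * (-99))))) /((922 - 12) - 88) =-17268719 /19728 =-875.34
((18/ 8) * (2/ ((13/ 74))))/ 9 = 37/ 13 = 2.85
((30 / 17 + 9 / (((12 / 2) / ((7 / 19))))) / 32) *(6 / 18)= 0.02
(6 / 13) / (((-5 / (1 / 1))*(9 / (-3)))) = 2 / 65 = 0.03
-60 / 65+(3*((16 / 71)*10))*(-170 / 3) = -354452 / 923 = -384.02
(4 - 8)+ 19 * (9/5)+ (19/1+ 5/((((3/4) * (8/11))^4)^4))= 1149437239626538201/14105549537280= 81488.30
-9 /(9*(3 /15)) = -5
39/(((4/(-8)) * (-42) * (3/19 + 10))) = 247/1351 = 0.18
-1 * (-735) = 735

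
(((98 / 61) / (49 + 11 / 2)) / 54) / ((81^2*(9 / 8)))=784 / 10600653627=0.00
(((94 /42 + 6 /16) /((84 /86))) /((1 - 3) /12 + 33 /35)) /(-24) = -0.14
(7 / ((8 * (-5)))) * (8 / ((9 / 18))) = -14 / 5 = -2.80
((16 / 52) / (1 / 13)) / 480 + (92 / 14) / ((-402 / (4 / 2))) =-457 / 18760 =-0.02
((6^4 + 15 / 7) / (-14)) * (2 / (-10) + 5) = -109044 / 245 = -445.08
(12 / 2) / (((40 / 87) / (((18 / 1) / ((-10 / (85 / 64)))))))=-39933 / 1280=-31.20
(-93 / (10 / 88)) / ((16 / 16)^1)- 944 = -8812 / 5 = -1762.40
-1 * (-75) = 75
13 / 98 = 0.13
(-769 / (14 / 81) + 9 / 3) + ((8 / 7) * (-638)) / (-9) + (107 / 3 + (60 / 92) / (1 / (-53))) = -4364.10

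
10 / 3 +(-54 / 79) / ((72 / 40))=700 / 237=2.95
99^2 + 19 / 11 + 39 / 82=8842489 / 902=9803.20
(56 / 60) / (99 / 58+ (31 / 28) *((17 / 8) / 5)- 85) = -90944 / 8070231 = -0.01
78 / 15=26 / 5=5.20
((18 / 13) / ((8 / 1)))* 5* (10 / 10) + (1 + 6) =7.87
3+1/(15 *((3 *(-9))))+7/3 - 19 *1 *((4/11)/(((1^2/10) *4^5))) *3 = 2924447/570240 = 5.13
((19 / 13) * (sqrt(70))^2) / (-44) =-665 / 286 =-2.33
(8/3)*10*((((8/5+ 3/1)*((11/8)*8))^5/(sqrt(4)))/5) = 8292635811944/9375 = 884547819.94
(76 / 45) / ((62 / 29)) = 1102 / 1395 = 0.79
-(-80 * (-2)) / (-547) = 160 / 547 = 0.29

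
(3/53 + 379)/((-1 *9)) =-20090/477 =-42.12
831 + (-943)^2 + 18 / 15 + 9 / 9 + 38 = 4450601 / 5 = 890120.20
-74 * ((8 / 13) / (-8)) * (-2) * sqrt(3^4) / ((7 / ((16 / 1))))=-21312 / 91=-234.20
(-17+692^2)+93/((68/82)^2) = 553703465/1156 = 478982.24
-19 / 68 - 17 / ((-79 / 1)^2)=-119735 / 424388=-0.28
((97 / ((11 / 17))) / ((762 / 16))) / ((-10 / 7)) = -46172 / 20955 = -2.20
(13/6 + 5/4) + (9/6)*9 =203/12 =16.92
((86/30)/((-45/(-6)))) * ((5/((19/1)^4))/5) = 86/29322225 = 0.00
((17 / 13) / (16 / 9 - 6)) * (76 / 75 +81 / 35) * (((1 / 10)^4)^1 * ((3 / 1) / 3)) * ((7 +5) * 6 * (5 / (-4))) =801873 / 86450000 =0.01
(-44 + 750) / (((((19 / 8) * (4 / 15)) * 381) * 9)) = 7060 / 21717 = 0.33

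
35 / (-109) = -35 / 109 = -0.32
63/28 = 9/4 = 2.25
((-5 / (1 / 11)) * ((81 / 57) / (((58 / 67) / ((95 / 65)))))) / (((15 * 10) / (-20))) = 6633 / 377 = 17.59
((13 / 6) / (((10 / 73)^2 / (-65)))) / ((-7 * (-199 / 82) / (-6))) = 36924641 / 13930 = 2650.73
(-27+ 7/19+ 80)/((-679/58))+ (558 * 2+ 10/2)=14403209/12901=1116.44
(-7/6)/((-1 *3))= 7/18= 0.39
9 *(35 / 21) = 15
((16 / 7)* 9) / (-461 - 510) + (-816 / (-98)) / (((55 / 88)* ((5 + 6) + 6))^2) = 1063056 / 20221075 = 0.05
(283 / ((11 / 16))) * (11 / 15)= 301.87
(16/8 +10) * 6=72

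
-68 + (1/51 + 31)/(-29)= -69.07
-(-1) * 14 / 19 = 14 / 19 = 0.74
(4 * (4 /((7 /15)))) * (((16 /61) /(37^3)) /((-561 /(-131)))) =167680 /4044591397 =0.00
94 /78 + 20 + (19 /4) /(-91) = 23099 /1092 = 21.15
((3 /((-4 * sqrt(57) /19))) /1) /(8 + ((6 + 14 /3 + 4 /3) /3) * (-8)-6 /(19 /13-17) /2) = 101 * sqrt(57) /9618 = 0.08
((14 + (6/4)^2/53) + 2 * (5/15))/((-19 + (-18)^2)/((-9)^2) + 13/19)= 4799115/1451776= 3.31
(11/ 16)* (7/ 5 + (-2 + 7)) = 22/ 5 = 4.40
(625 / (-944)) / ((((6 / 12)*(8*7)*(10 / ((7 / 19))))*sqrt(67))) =-125*sqrt(67) / 9613696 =-0.00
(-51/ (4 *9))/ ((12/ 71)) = -1207/ 144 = -8.38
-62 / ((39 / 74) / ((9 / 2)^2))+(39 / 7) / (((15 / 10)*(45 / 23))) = -9747461 / 4095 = -2380.33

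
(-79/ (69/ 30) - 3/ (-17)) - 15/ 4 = -37.92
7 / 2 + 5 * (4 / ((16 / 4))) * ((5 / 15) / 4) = 47 / 12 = 3.92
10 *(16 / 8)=20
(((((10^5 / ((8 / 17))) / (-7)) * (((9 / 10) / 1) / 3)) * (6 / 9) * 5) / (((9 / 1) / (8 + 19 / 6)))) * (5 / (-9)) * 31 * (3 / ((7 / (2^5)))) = 35309000000 / 3969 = 8896195.52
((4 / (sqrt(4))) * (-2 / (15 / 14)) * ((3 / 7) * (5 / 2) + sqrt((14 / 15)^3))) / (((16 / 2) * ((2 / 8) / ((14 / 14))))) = -2 - 392 * sqrt(210) / 3375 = -3.68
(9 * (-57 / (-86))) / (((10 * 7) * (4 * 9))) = 57 / 24080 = 0.00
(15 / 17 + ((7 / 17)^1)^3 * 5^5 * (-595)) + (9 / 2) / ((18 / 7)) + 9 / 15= -750293817 / 5780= -129808.62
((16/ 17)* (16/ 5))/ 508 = 64/ 10795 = 0.01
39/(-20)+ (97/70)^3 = 243823/343000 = 0.71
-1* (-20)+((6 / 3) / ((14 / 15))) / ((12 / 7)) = 21.25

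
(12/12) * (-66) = -66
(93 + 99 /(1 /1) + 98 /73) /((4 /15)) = 105855 /146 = 725.03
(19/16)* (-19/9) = -361/144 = -2.51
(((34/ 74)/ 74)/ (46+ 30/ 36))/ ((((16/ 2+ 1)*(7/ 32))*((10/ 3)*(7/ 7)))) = 272/ 13464115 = 0.00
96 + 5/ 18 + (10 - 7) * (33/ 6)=1015/ 9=112.78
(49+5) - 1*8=46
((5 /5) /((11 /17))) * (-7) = -119 /11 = -10.82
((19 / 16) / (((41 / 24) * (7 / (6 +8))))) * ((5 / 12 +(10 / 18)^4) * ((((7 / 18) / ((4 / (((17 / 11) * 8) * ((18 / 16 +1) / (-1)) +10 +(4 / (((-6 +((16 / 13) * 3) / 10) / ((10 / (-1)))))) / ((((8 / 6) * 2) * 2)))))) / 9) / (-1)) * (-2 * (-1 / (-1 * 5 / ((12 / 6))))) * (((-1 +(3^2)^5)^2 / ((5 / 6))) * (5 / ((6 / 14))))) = -10859733739259636 / 2421009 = -4485623035.38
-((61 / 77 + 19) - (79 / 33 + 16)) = -323 / 231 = -1.40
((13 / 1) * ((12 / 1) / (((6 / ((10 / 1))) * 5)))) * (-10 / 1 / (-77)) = 520 / 77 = 6.75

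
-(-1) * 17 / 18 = 0.94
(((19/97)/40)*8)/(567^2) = 19/155922165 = 0.00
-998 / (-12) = 499 / 6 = 83.17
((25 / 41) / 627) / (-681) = -25 / 17506467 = -0.00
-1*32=-32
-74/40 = -37/20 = -1.85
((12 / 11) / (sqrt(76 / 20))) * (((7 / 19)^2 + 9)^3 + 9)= 435541350252 * sqrt(95) / 9832589129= 431.74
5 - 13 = -8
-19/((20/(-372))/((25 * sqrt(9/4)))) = 26505/2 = 13252.50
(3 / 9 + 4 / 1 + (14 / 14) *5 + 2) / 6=17 / 9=1.89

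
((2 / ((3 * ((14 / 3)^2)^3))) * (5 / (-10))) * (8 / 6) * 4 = -81 / 470596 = -0.00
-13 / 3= -4.33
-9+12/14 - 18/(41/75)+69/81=-311648/7749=-40.22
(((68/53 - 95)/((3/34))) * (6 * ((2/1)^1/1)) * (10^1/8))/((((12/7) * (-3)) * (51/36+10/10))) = 5910730/4611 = 1281.88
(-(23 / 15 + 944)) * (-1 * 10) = 28366 / 3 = 9455.33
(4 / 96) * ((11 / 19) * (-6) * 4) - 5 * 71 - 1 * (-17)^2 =-12247 / 19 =-644.58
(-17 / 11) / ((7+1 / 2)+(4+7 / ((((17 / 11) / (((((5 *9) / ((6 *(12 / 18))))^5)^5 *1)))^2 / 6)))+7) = -3113983699460645524776651424006144 / 1279449176115261429647074201738988125613670318920784955780057891939342848912357771719687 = -0.00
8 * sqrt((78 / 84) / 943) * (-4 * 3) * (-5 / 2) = 120 * sqrt(171626) / 6601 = 7.53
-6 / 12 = -1 / 2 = -0.50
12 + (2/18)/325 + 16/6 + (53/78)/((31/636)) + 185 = 1489912/6975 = 213.61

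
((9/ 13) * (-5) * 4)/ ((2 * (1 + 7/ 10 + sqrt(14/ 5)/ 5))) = -25500/ 6019 + 600 * sqrt(70)/ 6019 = -3.40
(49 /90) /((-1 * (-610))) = 49 /54900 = 0.00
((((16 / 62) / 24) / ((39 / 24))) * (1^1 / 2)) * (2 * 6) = 16 / 403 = 0.04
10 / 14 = 5 / 7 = 0.71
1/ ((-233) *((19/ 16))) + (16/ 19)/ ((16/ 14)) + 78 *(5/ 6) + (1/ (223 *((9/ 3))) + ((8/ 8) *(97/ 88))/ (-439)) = 7520748715361/ 114414965016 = 65.73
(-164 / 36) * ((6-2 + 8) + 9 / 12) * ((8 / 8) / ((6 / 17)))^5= -989640329 / 93312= -10605.71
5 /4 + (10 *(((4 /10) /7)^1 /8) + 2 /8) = 11 /7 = 1.57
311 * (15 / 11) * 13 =60645 / 11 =5513.18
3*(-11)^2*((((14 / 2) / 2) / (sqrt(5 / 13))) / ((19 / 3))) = 7623*sqrt(65) / 190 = 323.47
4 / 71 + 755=53609 / 71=755.06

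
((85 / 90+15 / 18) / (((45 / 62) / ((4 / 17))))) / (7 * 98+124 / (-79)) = 156736 / 186135975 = 0.00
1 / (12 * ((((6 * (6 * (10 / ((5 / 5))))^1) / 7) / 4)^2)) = 49 / 97200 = 0.00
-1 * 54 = -54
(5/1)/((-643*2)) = -5/1286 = -0.00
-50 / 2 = -25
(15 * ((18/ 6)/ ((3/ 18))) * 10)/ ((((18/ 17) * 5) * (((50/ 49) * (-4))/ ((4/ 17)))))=-29.40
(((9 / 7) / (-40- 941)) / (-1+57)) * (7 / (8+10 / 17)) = -17 / 891184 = -0.00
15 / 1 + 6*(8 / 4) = 27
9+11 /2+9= 47 /2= 23.50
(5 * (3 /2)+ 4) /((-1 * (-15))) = 23 /30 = 0.77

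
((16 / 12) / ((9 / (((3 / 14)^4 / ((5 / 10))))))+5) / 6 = 24013 / 28812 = 0.83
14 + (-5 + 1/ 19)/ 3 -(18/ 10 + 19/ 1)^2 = -598912/ 1425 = -420.29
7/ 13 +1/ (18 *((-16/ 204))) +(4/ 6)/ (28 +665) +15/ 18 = 143659/ 216216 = 0.66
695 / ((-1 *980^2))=-139 / 192080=-0.00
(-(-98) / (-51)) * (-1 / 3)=98 / 153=0.64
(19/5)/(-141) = -19/705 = -0.03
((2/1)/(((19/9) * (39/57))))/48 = 3/104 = 0.03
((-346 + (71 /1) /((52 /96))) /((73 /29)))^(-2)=900601 /6565212676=0.00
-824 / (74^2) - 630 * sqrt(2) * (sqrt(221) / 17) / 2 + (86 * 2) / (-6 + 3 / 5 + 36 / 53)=-315 * sqrt(442) / 17 - 62656726 / 1712619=-426.14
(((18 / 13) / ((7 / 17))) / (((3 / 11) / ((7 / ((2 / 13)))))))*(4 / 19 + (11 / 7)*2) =250206 / 133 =1881.25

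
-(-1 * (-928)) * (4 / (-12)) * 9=2784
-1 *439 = -439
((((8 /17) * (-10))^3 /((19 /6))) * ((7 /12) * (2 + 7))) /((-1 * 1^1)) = 16128000 /93347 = 172.77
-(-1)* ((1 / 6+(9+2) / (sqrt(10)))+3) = 19 / 6+11* sqrt(10) / 10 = 6.65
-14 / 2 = -7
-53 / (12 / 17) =-75.08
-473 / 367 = -1.29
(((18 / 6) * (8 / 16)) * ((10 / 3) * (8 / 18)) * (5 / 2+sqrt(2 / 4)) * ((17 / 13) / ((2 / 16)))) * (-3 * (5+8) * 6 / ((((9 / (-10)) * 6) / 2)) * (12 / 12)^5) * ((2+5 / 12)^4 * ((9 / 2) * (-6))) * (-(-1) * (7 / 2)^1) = -10520804875 / 648 - 2104160975 * sqrt(2) / 648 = -20827990.53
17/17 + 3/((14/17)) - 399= -394.36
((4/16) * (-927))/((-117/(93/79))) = 9579/4108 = 2.33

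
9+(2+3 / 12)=45 / 4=11.25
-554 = -554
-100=-100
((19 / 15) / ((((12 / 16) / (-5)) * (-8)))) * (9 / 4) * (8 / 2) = 19 / 2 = 9.50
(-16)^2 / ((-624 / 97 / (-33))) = 17072 / 13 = 1313.23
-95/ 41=-2.32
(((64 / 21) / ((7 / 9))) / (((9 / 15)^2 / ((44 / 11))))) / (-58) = -3200 / 4263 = -0.75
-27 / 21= -9 / 7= -1.29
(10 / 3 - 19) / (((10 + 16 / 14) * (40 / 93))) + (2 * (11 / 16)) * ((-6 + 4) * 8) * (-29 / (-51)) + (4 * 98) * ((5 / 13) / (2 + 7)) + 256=40889611 / 159120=256.97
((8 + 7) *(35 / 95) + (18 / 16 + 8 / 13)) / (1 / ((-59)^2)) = 49983679 / 1976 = 25295.38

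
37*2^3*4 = 1184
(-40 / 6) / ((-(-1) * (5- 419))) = 10 / 621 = 0.02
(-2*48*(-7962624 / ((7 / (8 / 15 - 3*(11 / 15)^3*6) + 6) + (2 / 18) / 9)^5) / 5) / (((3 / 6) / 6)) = 2893170478809011359405437782574759936 / 4668389433950798814325916714245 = 619736.32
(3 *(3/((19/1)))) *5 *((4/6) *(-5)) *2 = -300/19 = -15.79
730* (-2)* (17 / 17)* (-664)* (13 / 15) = 2520544 / 3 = 840181.33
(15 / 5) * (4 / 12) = 1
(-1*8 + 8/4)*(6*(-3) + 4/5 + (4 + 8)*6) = -1644/5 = -328.80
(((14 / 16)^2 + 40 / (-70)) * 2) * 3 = 261 / 224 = 1.17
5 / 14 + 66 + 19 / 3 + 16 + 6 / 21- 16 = 3065 / 42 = 72.98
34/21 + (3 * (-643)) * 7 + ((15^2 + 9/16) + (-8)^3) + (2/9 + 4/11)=-152872835/11088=-13787.23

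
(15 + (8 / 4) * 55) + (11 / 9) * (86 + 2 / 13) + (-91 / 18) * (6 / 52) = 107507 / 468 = 229.72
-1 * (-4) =4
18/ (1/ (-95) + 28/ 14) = 190/ 21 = 9.05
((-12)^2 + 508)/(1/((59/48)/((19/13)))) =125021/228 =548.34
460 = 460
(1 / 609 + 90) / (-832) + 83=42000293 / 506688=82.89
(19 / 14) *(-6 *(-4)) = 228 / 7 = 32.57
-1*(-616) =616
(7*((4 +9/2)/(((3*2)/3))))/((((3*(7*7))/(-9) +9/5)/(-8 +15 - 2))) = -8925/872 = -10.24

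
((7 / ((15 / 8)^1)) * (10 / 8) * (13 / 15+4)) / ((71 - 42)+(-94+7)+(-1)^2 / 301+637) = 153811 / 3921300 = 0.04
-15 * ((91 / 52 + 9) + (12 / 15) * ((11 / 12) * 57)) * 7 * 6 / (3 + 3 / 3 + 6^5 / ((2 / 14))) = -66213 / 108872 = -0.61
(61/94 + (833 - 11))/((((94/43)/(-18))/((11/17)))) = -329189553/75106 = -4383.00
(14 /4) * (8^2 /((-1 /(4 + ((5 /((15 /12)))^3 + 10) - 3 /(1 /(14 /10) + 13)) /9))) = -156807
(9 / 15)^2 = 9 / 25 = 0.36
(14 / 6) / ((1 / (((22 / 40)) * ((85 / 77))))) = 17 / 12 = 1.42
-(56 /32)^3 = -343 /64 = -5.36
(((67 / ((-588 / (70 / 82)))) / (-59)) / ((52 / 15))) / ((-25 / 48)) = -201 / 220129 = -0.00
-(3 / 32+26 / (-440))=-0.03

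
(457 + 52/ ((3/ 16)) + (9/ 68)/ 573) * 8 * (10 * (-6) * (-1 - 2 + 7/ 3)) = 2289005840/ 9741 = 234986.74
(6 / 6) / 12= 1 / 12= 0.08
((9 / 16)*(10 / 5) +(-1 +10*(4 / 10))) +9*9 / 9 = 105 / 8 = 13.12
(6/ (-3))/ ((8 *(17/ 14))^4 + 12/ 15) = -12005/ 53458242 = -0.00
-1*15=-15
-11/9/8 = -11/72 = -0.15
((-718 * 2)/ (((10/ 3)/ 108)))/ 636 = -19386/ 265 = -73.15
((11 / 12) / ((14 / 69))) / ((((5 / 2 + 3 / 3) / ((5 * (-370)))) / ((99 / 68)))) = -23168475 / 6664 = -3476.66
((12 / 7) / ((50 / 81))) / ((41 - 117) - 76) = -243 / 13300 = -0.02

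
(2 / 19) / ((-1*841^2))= -0.00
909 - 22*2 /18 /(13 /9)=11795 /13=907.31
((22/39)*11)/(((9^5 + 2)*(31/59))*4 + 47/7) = 99946/1999102599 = 0.00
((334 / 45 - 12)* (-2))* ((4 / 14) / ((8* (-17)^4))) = 103 / 26309115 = 0.00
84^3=592704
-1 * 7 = -7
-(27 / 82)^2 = -729 / 6724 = -0.11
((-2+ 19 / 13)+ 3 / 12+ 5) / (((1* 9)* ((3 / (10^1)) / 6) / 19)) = 23275 / 117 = 198.93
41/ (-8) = -41/ 8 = -5.12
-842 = -842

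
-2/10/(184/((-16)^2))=-32/115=-0.28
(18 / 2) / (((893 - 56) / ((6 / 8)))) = 0.01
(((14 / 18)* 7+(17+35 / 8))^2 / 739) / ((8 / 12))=3728761 / 2553984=1.46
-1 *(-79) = 79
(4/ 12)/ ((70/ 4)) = 2/ 105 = 0.02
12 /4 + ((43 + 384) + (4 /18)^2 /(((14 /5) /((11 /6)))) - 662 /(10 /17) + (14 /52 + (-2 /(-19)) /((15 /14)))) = -2920022447 /4201470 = -695.00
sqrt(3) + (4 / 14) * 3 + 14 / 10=sqrt(3) + 79 / 35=3.99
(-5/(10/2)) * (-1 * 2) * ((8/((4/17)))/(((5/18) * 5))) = 1224/25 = 48.96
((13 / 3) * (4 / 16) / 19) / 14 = 13 / 3192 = 0.00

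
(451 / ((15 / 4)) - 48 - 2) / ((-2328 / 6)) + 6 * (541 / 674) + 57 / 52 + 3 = 222619961 / 25497420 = 8.73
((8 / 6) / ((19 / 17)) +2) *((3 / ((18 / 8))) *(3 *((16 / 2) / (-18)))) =-2912 / 513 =-5.68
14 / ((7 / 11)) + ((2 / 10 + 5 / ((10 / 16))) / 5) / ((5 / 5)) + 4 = 691 / 25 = 27.64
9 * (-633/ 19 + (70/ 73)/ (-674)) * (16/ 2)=-1121263056/ 467419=-2398.84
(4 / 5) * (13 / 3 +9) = 32 / 3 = 10.67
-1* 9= -9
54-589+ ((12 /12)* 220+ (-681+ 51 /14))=-13893 /14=-992.36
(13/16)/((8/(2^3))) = 13/16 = 0.81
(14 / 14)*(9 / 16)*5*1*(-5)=-225 / 16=-14.06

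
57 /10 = 5.70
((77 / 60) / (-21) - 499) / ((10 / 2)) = -89831 / 900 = -99.81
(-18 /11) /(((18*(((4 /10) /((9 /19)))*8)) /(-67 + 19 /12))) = 11775 /13376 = 0.88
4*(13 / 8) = 13 / 2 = 6.50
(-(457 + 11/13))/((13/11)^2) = -720192/2197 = -327.81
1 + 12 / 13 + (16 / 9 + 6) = 1135 / 117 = 9.70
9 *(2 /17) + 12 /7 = 330 /119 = 2.77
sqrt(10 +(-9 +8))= 3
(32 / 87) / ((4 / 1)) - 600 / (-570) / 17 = 4324 / 28101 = 0.15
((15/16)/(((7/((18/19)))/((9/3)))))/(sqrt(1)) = 0.38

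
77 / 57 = 1.35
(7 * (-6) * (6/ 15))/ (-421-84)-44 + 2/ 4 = -219507/ 5050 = -43.47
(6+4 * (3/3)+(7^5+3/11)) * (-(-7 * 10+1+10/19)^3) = 407361650945990/75449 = 5399165674.11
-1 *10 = -10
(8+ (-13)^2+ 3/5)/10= 444/25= 17.76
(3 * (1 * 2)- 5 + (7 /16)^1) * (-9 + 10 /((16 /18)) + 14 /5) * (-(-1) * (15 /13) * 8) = 6969 /104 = 67.01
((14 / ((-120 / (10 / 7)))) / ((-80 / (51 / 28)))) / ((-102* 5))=-1 / 134400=-0.00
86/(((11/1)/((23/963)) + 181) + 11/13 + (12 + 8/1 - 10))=25714/195071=0.13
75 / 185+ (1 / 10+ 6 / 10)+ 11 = 4479 / 370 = 12.11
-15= -15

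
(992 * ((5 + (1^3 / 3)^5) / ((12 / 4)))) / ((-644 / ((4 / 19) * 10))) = -5.41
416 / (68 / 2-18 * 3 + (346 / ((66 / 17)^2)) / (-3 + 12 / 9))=-1510080 / 122597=-12.32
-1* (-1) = 1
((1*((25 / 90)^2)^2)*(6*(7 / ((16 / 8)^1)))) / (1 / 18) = 4375 / 1944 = 2.25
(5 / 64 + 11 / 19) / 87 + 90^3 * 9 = 694101312799 / 105792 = 6561000.01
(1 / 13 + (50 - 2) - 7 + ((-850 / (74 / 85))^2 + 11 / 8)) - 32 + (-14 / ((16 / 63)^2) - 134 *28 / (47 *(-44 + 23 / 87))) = 953057.18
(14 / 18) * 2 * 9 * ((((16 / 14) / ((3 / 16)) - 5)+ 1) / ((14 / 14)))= 29.33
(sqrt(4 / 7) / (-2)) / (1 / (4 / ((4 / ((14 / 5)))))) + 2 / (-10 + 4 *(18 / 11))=-2 *sqrt(7) / 5 - 11 / 19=-1.64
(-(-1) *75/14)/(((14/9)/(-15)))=-10125/196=-51.66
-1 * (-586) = 586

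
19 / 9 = 2.11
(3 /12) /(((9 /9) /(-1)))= -1 /4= -0.25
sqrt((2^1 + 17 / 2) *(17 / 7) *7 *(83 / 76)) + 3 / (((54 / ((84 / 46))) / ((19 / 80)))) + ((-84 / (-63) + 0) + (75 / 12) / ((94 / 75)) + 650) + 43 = sqrt(1125978) / 76 + 181437841 / 259440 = 713.31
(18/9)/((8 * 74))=1/296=0.00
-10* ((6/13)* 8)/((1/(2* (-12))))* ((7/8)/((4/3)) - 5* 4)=-222840/13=-17141.54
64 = 64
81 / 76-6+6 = 81 / 76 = 1.07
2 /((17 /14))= 28 /17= 1.65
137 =137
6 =6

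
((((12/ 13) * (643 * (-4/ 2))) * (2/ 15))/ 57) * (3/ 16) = -643/ 1235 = -0.52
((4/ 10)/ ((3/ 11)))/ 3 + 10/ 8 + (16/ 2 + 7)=3013/ 180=16.74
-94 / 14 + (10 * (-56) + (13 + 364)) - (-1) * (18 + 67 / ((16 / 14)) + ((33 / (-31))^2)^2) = -5782246917 / 51717176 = -111.81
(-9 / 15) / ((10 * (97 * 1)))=-3 / 4850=-0.00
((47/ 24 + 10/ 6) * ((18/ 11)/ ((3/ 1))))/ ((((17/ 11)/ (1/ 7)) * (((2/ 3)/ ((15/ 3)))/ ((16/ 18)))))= 145/ 119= 1.22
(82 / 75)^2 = 6724 / 5625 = 1.20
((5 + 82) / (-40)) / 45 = -29 / 600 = -0.05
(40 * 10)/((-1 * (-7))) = 400/7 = 57.14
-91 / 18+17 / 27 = -239 / 54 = -4.43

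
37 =37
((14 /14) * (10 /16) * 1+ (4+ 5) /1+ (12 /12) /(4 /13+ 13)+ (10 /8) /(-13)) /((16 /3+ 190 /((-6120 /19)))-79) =-0.13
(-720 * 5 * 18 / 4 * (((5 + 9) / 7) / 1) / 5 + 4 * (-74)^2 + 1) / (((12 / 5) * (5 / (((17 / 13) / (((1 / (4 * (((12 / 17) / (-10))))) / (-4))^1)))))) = 24680 / 13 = 1898.46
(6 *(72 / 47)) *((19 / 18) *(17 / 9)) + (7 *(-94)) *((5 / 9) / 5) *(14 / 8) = -92737 / 846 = -109.62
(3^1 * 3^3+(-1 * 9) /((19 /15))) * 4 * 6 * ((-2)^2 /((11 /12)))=1617408 /209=7738.79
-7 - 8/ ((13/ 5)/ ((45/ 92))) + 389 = 113768/ 299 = 380.49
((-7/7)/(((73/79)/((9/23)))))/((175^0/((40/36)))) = -790/1679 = -0.47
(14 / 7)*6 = 12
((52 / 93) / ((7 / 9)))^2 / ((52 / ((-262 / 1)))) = -122616 / 47089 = -2.60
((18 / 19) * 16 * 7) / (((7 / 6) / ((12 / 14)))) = 10368 / 133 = 77.95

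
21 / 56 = 0.38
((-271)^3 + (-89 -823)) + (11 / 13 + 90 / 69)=-5951122834 / 299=-19903420.85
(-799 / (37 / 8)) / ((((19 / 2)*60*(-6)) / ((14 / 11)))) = 22372 / 347985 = 0.06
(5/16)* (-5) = -25/16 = -1.56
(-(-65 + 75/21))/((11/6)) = 2580/77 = 33.51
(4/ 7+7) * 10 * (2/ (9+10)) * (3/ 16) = 795/ 532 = 1.49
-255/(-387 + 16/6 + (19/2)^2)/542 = 0.00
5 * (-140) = -700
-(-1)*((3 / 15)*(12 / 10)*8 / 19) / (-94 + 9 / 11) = -528 / 486875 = -0.00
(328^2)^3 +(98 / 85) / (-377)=39902796946563399582 / 32045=1245211326152704.00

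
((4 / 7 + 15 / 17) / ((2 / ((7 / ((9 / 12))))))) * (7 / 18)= 1211 / 459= 2.64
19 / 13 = 1.46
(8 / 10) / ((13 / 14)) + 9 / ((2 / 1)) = 697 / 130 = 5.36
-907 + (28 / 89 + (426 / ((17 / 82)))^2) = 108578450681 / 25721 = 4221393.05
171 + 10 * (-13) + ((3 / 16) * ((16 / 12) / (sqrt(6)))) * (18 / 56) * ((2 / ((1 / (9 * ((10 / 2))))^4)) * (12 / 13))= 41 + 36905625 * sqrt(6) / 364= 248392.51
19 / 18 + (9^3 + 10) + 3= 13375 / 18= 743.06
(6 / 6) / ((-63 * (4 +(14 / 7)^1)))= -0.00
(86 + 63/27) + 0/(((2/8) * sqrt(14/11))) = 265/3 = 88.33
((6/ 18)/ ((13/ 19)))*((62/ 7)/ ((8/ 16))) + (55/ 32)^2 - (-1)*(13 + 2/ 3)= 2352971/ 93184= 25.25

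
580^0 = 1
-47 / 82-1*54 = -4475 / 82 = -54.57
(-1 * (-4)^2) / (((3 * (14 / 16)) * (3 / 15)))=-640 / 21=-30.48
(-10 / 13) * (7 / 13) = -70 / 169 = -0.41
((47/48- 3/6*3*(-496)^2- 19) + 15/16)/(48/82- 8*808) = 181568213/3180000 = 57.10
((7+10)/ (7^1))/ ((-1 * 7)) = -17/ 49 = -0.35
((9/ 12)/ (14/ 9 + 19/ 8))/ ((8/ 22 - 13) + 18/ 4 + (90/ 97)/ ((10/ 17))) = -115236/ 3961151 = -0.03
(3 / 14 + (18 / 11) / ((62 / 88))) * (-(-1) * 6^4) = 713448 / 217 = 3287.78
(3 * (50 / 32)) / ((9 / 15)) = 125 / 16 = 7.81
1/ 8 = 0.12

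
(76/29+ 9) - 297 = -8276/29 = -285.38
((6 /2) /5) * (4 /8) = 3 /10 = 0.30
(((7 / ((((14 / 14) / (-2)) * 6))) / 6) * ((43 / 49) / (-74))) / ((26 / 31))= 1333 / 242424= 0.01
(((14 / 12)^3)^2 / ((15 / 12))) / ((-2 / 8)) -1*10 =-18.07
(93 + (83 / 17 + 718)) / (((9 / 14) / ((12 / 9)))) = 776720 / 459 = 1692.20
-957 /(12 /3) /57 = -319 /76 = -4.20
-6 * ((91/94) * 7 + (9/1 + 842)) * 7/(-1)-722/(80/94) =35178.27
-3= -3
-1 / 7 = -0.14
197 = 197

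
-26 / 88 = -0.30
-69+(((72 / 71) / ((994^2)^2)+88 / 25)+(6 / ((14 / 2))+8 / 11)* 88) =16017092973465851 / 216597733587550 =73.95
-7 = -7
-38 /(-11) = 38 /11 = 3.45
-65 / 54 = -1.20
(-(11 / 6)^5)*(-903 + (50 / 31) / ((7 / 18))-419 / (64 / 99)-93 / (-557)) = 32036.77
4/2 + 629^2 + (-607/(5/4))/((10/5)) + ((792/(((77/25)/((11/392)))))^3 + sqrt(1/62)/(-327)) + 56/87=6947389861182394/17553819045 -sqrt(62)/20274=395776.55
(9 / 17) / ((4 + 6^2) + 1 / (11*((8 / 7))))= 0.01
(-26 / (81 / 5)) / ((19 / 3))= -130 / 513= -0.25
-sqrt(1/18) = -sqrt(2)/6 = -0.24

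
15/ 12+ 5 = 6.25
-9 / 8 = -1.12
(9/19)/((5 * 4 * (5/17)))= 153/1900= 0.08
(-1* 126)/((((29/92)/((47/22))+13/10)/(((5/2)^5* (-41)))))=14542828125/41728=348514.86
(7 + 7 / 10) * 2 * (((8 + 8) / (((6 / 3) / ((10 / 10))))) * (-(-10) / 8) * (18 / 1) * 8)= 22176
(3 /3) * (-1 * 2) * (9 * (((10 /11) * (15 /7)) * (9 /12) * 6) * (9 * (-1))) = 109350 /77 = 1420.13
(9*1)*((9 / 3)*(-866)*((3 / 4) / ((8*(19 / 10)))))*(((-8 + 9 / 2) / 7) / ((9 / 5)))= 97425 / 304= 320.48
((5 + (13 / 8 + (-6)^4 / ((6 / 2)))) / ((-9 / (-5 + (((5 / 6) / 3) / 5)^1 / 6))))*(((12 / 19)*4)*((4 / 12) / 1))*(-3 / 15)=-1891351 / 46170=-40.96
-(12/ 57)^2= -16/ 361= -0.04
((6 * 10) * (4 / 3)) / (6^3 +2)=40 / 109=0.37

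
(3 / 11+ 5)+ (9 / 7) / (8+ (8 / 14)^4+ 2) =131035 / 24266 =5.40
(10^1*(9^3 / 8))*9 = 8201.25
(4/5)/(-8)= -1/10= -0.10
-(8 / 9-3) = 19 / 9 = 2.11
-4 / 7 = -0.57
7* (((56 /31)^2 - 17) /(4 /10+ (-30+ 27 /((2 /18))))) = -0.45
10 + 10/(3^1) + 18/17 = 734/51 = 14.39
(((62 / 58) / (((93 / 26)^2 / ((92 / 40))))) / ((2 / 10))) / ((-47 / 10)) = -77740 / 380277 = -0.20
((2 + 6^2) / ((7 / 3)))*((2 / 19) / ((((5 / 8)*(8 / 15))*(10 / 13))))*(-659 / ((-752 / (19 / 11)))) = 1464957 / 144760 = 10.12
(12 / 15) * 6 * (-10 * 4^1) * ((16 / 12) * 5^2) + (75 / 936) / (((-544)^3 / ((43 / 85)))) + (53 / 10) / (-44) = -300573751440420401 / 46963764756480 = -6400.12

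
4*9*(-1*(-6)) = 216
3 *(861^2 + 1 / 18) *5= 66718895 / 6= 11119815.83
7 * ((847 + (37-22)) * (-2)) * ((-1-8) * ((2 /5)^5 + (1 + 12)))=4415838084 /3125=1413068.19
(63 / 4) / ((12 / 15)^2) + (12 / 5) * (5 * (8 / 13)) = 26619 / 832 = 31.99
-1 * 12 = -12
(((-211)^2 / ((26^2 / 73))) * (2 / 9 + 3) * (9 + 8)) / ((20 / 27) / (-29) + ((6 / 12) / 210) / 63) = -10325719.08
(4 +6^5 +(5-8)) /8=7777 /8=972.12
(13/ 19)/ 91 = 1/ 133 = 0.01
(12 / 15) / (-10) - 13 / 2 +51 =2221 / 50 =44.42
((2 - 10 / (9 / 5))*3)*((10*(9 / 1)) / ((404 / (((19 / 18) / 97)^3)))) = -68590 / 22399733439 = -0.00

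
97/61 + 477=478.59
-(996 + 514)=-1510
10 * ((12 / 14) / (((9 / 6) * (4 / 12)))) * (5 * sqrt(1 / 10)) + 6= 6 + 60 * sqrt(10) / 7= 33.11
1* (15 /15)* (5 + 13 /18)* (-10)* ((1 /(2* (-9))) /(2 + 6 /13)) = 6695 /5184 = 1.29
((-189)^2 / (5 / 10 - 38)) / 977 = -23814 / 24425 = -0.97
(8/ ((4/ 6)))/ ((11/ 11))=12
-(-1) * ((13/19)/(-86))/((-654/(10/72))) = 65/38470896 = 0.00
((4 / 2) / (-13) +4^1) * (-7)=-350 / 13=-26.92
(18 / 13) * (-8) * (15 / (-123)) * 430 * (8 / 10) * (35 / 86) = 100800 / 533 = 189.12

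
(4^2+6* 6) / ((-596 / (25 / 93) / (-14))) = 4550 / 13857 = 0.33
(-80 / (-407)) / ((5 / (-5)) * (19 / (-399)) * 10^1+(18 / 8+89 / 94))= 315840 / 5901907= 0.05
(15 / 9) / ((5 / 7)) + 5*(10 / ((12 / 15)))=389 / 6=64.83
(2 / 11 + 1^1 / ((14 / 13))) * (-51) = -8721 / 154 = -56.63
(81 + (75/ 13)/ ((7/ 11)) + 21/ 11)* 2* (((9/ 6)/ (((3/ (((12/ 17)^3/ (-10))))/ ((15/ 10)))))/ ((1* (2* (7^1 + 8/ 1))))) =-19886472/ 122947825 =-0.16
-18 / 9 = -2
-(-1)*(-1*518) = -518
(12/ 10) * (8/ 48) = 1/ 5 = 0.20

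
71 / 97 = 0.73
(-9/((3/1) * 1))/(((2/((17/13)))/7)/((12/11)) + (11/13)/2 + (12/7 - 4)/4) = -57.77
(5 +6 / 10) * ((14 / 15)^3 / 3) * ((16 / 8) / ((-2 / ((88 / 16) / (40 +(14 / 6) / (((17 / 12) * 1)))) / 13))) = -23347324 / 8960625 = -2.61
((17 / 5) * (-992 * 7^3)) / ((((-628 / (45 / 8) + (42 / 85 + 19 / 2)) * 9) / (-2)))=-393335936 / 155525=-2529.08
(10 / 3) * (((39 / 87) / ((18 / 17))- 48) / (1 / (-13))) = 1614275 / 783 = 2061.65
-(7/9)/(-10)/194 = 7/17460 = 0.00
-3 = -3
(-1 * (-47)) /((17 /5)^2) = 1175 /289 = 4.07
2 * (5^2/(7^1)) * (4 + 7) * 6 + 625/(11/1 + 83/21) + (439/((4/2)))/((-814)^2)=747458465161/1456386008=513.23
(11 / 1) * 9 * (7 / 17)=693 / 17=40.76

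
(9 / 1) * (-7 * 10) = -630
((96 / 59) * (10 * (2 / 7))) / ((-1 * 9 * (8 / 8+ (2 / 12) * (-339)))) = 1280 / 137529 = 0.01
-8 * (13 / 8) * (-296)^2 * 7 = -7973056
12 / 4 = 3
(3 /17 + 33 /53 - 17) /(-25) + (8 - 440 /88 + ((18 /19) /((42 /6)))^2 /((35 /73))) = 10281335816 /2789113075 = 3.69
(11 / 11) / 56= 1 / 56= 0.02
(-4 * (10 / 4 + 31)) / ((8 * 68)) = -67 / 272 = -0.25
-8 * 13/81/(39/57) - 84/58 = -7810/2349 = -3.32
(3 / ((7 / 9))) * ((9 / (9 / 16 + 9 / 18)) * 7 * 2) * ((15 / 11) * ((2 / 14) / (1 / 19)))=2216160 / 1309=1693.02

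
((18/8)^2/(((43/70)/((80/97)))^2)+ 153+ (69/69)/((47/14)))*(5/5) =132808841405/817670327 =162.42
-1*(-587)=587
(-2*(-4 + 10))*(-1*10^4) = 120000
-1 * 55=-55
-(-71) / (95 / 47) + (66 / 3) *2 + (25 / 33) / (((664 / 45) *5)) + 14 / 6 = 169591039 / 2081640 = 81.47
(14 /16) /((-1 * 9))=-7 /72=-0.10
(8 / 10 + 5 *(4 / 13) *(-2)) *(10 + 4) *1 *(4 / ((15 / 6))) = -16576 / 325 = -51.00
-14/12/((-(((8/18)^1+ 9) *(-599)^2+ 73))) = 21/60997484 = 0.00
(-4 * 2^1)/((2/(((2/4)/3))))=-0.67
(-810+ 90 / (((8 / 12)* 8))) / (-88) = 6345 / 704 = 9.01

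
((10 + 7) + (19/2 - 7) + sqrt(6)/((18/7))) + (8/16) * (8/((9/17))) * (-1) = 7 * sqrt(6)/18 + 215/18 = 12.90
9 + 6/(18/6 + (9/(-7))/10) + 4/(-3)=1961/201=9.76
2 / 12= 1 / 6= 0.17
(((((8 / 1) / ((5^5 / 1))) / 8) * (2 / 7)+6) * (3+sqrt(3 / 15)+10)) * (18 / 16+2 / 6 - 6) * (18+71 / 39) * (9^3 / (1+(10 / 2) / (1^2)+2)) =-223942720221 / 350000 - 223942720221 * sqrt(5) / 22750000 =-661847.38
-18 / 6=-3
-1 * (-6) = 6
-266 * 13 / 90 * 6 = -3458 / 15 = -230.53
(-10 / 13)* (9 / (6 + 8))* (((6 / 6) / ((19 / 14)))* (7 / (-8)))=315 / 988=0.32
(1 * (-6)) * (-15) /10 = 9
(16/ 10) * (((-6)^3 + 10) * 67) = -110416/ 5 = -22083.20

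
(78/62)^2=1521/961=1.58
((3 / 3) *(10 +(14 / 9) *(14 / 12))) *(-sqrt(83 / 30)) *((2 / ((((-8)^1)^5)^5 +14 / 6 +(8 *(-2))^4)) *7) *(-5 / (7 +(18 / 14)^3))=-765919 *sqrt(2490) / 9578092595215529191610841390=-0.00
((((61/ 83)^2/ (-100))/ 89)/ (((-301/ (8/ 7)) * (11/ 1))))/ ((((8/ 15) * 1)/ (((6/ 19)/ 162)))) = 3721/ 48599244526140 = 0.00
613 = 613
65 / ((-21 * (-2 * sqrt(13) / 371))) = 265 * sqrt(13) / 6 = 159.25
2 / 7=0.29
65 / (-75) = -13 / 15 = -0.87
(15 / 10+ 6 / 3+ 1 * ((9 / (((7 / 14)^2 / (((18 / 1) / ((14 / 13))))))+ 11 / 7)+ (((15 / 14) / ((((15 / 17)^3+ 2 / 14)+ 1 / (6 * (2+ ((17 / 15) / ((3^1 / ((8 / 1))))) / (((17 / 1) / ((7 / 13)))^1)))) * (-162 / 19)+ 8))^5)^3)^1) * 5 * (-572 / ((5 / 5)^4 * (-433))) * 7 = 2024163664028047169576423927235840592486824899752726264611502443116547227946755079640589435765783817290686276505461825988920021552330942850 / 11871244008226794892708203814340080295555520641762459037539135193513200500141534662977337702589714880341652870782474016867086283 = 170509818737.22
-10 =-10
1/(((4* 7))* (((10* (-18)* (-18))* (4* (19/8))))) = 1/861840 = 0.00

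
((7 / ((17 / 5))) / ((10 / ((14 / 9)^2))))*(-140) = -96040 / 1377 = -69.75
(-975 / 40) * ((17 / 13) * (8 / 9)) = -85 / 3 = -28.33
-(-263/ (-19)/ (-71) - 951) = 1283162/ 1349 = 951.19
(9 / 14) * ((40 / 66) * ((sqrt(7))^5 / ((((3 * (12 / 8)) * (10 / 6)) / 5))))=140 * sqrt(7) / 11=33.67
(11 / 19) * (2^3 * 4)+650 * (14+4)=222652 / 19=11718.53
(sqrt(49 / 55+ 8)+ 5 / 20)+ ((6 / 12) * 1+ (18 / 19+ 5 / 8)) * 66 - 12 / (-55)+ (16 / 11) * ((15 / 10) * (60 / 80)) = sqrt(26895) / 55+ 290261 / 2090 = 141.86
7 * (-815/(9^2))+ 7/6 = -11221/162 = -69.27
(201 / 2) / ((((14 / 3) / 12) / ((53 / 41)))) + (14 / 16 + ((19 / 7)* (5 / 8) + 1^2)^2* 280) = 2721615 / 1148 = 2370.74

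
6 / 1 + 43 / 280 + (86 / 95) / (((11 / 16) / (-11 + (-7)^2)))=34613 / 616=56.19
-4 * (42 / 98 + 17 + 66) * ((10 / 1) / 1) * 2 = -46720 / 7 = -6674.29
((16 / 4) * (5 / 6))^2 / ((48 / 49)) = 11.34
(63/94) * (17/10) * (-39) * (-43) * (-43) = -77230881/940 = -82160.51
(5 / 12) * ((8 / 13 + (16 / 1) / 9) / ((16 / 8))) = 175 / 351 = 0.50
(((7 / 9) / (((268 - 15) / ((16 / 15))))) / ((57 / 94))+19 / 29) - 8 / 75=156364837 / 282291075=0.55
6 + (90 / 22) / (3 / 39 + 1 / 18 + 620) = 9587856 / 1596221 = 6.01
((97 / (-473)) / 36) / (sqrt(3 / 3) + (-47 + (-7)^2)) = -97 / 51084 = -0.00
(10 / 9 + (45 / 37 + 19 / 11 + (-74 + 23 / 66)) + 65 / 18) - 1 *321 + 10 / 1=-1380899 / 3663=-376.99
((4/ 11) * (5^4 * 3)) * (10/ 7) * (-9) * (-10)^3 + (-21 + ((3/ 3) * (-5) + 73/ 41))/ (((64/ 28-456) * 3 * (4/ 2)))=175791600178409/ 20053264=8766233.78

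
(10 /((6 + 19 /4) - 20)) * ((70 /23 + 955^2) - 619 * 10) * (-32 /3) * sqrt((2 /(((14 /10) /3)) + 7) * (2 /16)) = 12406722.81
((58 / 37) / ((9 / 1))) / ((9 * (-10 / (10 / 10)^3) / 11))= -319 / 14985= -0.02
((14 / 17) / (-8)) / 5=-7 / 340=-0.02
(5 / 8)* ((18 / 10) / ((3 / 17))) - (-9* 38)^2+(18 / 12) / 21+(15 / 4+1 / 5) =-116953.60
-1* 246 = -246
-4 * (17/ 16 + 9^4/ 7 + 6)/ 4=-105767/ 112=-944.35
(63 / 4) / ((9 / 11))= 77 / 4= 19.25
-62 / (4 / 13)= -403 / 2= -201.50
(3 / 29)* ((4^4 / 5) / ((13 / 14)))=10752 / 1885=5.70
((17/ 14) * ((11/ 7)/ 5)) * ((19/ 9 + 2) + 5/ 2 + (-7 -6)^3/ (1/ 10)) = -73928767/ 8820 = -8381.95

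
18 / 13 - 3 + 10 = 109 / 13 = 8.38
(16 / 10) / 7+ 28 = 988 / 35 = 28.23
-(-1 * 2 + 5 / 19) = 33 / 19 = 1.74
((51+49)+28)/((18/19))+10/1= 1306/9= 145.11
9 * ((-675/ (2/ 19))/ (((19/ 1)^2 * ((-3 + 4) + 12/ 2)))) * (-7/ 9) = 675/ 38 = 17.76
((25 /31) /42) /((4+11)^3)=1 /175770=0.00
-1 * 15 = -15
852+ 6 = 858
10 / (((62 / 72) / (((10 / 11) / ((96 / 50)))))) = 1875 / 341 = 5.50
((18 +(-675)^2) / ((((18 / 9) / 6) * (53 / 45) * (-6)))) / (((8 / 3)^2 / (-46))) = 4244314545 / 3392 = 1251271.98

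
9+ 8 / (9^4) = 59057 / 6561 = 9.00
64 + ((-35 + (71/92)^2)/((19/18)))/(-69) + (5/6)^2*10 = 1188694057/16644456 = 71.42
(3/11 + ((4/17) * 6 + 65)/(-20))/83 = -11399/310420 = -0.04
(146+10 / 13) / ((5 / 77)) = 146916 / 65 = 2260.25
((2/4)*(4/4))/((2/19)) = 19/4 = 4.75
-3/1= -3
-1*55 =-55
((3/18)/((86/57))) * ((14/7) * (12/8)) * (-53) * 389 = -1175169/172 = -6832.38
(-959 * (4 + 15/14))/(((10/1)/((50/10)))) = -9727/4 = -2431.75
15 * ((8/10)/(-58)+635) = 276219/29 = 9524.79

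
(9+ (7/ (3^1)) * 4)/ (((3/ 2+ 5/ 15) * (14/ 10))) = 50/ 7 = 7.14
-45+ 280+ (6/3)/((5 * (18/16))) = 10591/45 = 235.36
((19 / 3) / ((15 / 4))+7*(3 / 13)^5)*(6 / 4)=28294813 / 11138790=2.54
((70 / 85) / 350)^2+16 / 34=85001 / 180625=0.47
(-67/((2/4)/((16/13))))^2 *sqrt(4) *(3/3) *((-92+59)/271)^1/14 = -151692288/320593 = -473.16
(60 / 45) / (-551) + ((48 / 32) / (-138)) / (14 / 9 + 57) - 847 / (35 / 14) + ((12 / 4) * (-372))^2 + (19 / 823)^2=337949028764371716763 / 271419452985540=1245117.20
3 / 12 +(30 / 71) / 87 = 2099 / 8236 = 0.25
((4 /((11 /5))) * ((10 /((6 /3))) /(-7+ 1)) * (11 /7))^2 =2500 /441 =5.67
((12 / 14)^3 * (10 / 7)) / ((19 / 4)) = 8640 / 45619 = 0.19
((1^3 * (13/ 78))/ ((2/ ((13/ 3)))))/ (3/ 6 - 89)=-13/ 3186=-0.00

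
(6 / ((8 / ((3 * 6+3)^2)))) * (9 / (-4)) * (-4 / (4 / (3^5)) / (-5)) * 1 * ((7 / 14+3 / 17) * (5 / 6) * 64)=-22182741 / 17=-1304867.12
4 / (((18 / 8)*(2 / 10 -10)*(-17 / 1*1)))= 80 / 7497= 0.01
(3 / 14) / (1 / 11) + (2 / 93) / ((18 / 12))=9263 / 3906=2.37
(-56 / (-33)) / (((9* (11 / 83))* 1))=4648 / 3267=1.42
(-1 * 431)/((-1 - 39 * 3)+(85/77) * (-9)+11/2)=66374/18855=3.52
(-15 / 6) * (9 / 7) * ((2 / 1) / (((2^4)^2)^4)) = -45 / 30064771072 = -0.00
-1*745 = -745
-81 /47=-1.72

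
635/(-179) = -635/179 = -3.55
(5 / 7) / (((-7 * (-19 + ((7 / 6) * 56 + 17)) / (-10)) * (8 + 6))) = 15 / 13034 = 0.00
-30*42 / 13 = -1260 / 13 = -96.92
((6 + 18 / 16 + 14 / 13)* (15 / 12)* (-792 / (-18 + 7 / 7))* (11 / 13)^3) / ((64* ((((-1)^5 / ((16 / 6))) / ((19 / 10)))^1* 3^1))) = -237286687 / 31074368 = -7.64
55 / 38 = 1.45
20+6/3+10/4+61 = 171/2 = 85.50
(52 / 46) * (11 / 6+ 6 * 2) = 1079 / 69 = 15.64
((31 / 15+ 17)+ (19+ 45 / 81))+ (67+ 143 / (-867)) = 1371472 / 13005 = 105.46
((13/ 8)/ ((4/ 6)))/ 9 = 13/ 48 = 0.27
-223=-223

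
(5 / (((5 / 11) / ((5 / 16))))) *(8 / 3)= 55 / 6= 9.17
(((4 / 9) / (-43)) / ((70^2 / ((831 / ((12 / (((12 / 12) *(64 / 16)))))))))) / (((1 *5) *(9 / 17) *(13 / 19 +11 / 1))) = -89471 / 4736009250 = -0.00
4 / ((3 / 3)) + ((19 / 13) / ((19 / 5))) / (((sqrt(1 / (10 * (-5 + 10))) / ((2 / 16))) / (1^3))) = 25 * sqrt(2) / 104 + 4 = 4.34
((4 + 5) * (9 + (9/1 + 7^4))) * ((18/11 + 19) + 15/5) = 5660460/11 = 514587.27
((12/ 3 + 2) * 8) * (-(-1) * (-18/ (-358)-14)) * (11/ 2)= -659208/ 179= -3682.73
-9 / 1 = -9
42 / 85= 0.49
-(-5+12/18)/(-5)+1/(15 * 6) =-77/90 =-0.86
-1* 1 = -1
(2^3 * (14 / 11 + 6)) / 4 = 160 / 11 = 14.55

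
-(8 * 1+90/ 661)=-5378/ 661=-8.14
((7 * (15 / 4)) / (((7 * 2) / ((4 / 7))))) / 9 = 5 / 42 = 0.12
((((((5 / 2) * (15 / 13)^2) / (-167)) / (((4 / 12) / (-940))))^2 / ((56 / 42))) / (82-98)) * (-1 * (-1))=-1887141796875 / 12744603664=-148.07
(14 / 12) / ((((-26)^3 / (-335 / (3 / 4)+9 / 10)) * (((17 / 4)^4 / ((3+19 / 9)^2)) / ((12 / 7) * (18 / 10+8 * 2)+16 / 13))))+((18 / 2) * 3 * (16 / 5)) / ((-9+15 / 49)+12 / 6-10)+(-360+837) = 8390920485339056669 / 17781153852656025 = 471.90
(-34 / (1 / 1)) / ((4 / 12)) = -102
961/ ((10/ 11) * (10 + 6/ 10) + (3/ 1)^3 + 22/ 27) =285417/ 11123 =25.66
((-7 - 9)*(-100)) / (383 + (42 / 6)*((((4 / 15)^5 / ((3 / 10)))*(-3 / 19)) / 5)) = 23085000000 / 5525957539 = 4.18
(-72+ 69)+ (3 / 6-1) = -7 / 2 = -3.50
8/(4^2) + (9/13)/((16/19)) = 275/208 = 1.32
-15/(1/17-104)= 85/589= 0.14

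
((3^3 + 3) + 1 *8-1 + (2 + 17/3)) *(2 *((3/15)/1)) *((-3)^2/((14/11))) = 4422/35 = 126.34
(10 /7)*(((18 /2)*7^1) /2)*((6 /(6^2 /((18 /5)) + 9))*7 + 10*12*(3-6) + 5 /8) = -2443005 /152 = -16072.40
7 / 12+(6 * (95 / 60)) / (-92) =265 / 552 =0.48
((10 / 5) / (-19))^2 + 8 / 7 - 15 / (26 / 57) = -31.73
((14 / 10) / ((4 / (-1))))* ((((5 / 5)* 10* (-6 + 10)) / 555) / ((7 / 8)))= -16 / 555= -0.03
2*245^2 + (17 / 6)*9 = 240151 / 2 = 120075.50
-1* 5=-5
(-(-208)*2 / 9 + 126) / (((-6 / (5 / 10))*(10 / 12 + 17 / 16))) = -6200 / 819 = -7.57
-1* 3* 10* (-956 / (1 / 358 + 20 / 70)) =23957360 / 241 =99408.13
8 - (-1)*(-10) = -2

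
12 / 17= 0.71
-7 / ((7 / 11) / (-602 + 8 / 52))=86064 / 13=6620.31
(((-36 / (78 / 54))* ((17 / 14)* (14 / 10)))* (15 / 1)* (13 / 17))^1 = -486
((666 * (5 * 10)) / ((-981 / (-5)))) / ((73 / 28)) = 518000 / 7957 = 65.10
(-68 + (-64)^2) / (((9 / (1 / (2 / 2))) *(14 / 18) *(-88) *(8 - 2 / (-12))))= -3021 / 3773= -0.80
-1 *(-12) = 12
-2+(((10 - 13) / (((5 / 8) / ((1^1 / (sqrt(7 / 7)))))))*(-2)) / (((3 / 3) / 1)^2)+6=68 / 5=13.60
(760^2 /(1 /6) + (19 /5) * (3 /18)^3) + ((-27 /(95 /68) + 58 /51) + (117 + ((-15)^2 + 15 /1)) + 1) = 241811689957 /69768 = 3465939.83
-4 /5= -0.80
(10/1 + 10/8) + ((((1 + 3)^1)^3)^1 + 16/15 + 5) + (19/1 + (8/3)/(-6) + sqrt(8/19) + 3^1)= 2*sqrt(38)/19 + 18517/180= 103.52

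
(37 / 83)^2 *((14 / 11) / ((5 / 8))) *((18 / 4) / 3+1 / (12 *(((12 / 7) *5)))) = 10416721 / 17050275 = 0.61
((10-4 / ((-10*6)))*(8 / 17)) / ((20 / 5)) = 302 / 255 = 1.18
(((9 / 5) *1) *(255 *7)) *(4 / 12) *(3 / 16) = 3213 / 16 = 200.81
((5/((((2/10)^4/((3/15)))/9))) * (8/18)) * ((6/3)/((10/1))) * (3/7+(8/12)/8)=5375/21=255.95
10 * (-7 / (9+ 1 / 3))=-15 / 2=-7.50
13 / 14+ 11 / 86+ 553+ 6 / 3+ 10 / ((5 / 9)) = 172791 / 301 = 574.06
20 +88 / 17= 428 / 17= 25.18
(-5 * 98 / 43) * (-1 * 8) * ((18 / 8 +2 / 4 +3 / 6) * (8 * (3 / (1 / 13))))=3974880 / 43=92439.07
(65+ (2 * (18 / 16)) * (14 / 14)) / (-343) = -269 / 1372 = -0.20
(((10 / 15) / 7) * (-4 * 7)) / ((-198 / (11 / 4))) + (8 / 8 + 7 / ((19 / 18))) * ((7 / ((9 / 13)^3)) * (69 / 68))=51300593 / 313956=163.40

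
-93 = -93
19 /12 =1.58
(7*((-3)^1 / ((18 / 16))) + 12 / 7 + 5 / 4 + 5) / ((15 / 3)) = -899 / 420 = -2.14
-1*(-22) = 22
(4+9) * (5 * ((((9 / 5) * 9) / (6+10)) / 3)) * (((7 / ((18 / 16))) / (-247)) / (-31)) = 21 / 1178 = 0.02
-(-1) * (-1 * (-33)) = 33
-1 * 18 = -18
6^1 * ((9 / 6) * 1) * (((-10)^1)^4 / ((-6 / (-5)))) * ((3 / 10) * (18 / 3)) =135000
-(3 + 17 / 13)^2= -3136 / 169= -18.56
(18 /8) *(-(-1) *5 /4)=2.81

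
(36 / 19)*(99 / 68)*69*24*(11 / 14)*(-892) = -7238783376 / 2261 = -3201584.86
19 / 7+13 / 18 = 433 / 126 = 3.44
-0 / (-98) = 0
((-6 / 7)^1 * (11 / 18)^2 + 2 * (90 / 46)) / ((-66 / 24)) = -62474 / 47817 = -1.31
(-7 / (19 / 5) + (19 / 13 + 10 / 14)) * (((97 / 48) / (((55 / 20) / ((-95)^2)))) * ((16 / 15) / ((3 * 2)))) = 10634110 / 27027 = 393.46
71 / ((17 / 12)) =852 / 17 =50.12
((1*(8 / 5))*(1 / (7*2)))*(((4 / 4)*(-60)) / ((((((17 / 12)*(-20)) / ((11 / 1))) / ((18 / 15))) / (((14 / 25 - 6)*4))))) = -304128 / 4375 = -69.51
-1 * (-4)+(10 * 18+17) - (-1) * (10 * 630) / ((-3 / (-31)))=65301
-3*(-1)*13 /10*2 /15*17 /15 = 221 /375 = 0.59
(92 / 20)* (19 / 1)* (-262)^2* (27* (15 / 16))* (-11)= -6681927087 / 4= -1670481771.75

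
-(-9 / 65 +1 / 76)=619 / 4940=0.13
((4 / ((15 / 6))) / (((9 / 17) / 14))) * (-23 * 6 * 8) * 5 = -700672 / 3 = -233557.33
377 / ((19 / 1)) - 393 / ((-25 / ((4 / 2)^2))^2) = 9.78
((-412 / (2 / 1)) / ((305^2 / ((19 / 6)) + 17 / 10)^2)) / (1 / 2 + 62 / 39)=-44619600 / 390657686503279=-0.00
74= 74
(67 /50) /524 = 67 /26200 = 0.00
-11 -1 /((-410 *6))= -27059 /2460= -11.00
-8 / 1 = -8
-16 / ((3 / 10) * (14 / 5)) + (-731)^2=11221181 / 21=534341.95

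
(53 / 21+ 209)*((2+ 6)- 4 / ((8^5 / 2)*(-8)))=582224045 / 344064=1692.20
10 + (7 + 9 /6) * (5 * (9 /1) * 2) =775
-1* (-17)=17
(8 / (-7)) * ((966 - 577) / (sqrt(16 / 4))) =-1556 / 7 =-222.29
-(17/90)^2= -289/8100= -0.04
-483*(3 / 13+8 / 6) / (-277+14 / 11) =108031 / 39429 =2.74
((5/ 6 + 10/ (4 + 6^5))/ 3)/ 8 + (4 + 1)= 70507/ 14004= 5.03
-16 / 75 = -0.21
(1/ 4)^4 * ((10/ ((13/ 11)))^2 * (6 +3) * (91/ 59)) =190575/ 49088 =3.88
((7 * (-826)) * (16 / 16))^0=1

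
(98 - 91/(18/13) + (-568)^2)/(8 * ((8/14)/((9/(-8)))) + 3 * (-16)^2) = 40654691/96256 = 422.36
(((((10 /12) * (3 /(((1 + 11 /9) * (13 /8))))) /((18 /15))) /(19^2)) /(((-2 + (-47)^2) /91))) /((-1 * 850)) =-21 /270887180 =-0.00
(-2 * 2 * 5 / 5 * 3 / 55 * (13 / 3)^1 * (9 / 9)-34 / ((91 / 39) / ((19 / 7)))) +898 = 2310972 / 2695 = 857.50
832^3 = 575930368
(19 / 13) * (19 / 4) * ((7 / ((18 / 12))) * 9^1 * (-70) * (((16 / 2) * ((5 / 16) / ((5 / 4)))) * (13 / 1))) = -530670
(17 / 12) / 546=17 / 6552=0.00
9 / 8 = 1.12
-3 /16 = -0.19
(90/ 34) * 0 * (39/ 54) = 0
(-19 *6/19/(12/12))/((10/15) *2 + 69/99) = -198/67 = -2.96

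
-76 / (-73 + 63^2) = -19 / 974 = -0.02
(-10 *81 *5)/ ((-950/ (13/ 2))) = 1053/ 38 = 27.71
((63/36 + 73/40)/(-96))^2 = 20449/14745600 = 0.00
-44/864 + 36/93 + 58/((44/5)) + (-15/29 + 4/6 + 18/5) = 114026357/10680120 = 10.68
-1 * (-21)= 21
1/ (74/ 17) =17/ 74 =0.23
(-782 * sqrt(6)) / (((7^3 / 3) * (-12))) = 391 * sqrt(6) / 686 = 1.40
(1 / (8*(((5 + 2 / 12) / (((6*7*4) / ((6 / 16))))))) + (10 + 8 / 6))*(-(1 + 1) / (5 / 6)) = -8248 / 155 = -53.21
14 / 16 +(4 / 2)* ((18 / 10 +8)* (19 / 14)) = 1099 / 40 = 27.48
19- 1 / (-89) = 1692 / 89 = 19.01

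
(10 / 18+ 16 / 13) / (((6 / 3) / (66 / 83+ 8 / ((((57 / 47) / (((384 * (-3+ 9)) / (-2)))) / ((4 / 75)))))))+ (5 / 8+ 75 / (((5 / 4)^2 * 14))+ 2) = -4829420243 / 13595400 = -355.22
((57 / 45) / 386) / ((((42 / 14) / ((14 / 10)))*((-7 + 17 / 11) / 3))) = -1463 / 1737000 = -0.00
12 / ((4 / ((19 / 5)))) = 57 / 5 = 11.40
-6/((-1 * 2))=3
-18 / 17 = -1.06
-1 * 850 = -850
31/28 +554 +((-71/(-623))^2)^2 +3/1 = 336302340683425/602576482564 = 558.11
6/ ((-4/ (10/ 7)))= -15/ 7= -2.14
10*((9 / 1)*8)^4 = 268738560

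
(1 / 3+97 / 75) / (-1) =-122 / 75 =-1.63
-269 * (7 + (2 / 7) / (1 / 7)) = -2421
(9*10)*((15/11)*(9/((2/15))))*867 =79005375/11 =7182306.82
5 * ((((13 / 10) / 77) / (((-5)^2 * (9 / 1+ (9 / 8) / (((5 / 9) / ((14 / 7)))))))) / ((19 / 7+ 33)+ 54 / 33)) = 13 / 1876590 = 0.00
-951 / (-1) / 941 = 951 / 941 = 1.01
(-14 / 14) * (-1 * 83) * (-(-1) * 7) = 581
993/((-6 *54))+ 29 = 2801/108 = 25.94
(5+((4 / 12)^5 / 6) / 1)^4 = 2825845365659761 / 4518872583696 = 625.34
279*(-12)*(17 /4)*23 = -327267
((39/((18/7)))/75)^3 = 0.01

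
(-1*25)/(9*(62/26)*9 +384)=-325/7503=-0.04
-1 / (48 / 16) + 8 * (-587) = -4696.33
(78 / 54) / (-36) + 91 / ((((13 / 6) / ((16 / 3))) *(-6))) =-12109 / 324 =-37.37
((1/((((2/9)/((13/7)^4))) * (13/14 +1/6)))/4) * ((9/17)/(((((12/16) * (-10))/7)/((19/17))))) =-43955379/6514060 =-6.75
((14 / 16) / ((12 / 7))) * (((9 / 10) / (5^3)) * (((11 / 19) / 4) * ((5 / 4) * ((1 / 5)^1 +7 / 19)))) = 43659 / 115520000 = 0.00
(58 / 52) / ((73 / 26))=29 / 73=0.40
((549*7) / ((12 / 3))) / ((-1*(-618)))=1281 / 824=1.55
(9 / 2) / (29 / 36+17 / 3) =162 / 233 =0.70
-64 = -64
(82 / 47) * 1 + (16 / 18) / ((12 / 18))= 434 / 141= 3.08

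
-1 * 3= -3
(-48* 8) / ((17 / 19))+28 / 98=-51038 / 119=-428.89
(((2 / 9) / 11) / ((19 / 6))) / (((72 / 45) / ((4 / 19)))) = 10 / 11913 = 0.00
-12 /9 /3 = -4 /9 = -0.44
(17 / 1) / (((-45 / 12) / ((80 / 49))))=-1088 / 147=-7.40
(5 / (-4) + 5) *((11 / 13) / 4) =165 / 208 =0.79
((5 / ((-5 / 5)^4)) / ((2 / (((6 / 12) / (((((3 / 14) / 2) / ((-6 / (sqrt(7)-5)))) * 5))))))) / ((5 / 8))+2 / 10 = 56 * sqrt(7) / 45+289 / 45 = 9.71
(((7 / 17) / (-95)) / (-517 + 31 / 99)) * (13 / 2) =9009 / 165220960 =0.00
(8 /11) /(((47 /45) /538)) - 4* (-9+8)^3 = 195748 /517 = 378.62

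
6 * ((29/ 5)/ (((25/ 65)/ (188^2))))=79948128/ 25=3197925.12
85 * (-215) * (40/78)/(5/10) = -731000/39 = -18743.59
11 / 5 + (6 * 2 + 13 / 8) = 633 / 40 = 15.82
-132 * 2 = -264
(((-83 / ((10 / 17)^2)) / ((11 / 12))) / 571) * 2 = -143922 / 157025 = -0.92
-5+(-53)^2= 2804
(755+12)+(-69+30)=728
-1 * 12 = -12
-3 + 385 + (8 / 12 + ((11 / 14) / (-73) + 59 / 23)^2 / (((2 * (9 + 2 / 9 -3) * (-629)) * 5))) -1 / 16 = 44678325984368485 / 116774330616384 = 382.60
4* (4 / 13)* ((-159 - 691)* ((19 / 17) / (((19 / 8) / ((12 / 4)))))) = -19200 / 13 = -1476.92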